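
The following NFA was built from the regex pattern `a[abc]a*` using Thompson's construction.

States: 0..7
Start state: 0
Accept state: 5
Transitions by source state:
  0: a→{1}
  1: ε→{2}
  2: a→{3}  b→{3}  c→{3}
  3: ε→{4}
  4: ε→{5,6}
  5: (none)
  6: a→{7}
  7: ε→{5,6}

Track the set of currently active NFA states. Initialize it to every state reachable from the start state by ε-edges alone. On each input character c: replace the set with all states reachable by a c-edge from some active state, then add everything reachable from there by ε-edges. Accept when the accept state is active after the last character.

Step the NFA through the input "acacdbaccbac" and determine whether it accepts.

Answer: REJECT

Steps:
start: ε-closure({0}) = {0}
'a' @ 1: {1,2}
'c' @ 2: {3,4,5,6}  ✓accept
'a' @ 3: {5,6,7}  ✓accept
'c' @ 4: {}  — state set empty
rest 'dbaccbac' ignored (set empty)
end set {} — state 5 not in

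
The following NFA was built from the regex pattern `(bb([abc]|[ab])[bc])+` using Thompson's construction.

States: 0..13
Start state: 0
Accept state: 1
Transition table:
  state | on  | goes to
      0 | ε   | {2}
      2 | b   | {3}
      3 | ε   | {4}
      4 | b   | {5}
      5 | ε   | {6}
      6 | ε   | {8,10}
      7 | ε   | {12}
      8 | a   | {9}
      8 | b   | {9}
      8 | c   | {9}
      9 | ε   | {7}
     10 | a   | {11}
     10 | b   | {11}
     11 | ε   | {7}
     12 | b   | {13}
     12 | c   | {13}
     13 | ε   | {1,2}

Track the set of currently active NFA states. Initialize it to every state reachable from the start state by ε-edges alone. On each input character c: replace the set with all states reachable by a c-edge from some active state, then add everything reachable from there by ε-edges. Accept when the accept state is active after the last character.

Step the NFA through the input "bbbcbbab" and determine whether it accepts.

Answer: ACCEPT

Trace:
start: ε-closure({0}) = {0,2}
'b' @ 1: {3,4}
'b' @ 2: {5,6,8,10}
'b' @ 3: {7,9,11,12}
'c' @ 4: {1,2,13}  (accept∈set)
'b' @ 5: {3,4}
'b' @ 6: {5,6,8,10}
'a' @ 7: {7,9,11,12}
'b' @ 8: {1,2,13}  (accept∈set)
final: {1,2,13}; accept 1 in set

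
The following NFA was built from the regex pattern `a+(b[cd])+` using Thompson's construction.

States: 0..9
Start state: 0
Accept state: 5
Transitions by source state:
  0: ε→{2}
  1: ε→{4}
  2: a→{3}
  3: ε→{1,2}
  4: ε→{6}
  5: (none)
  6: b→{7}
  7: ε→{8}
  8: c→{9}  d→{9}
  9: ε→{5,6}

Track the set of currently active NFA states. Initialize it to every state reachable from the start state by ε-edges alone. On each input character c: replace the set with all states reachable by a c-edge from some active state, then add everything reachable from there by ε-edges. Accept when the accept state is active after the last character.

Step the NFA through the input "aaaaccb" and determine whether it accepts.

Answer: REJECT

Steps:
S₀ = ε-closure({0}) = {0,2}
'a' @ 1: {1,2,3,4,6}
'a' @ 2: {1,2,3,4,6}
'a' @ 3: {1,2,3,4,6}
'a' @ 4: {1,2,3,4,6}
'c' @ 5: {}  — state set empty
rest 'cb' ignored (set empty)
end set {} — state 5 not in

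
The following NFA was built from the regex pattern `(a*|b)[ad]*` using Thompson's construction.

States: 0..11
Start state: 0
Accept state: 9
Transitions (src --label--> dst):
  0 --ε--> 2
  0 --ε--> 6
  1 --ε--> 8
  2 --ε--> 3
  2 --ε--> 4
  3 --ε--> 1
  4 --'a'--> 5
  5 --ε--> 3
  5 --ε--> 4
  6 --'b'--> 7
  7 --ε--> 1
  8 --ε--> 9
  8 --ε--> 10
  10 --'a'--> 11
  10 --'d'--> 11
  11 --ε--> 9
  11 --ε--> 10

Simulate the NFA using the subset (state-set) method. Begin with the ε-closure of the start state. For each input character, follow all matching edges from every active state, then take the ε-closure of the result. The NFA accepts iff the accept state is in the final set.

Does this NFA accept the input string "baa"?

initial (ε-close {0}): {0,1,2,3,4,6,8,9,10}
'b' @ 1: {1,7,8,9,10}  (accept∈set)
'a' @ 2: {9,10,11}  (accept∈set)
'a' @ 3: {9,10,11}  (accept∈set)
final: {9,10,11}; accept 9 in set

Answer: ACCEPT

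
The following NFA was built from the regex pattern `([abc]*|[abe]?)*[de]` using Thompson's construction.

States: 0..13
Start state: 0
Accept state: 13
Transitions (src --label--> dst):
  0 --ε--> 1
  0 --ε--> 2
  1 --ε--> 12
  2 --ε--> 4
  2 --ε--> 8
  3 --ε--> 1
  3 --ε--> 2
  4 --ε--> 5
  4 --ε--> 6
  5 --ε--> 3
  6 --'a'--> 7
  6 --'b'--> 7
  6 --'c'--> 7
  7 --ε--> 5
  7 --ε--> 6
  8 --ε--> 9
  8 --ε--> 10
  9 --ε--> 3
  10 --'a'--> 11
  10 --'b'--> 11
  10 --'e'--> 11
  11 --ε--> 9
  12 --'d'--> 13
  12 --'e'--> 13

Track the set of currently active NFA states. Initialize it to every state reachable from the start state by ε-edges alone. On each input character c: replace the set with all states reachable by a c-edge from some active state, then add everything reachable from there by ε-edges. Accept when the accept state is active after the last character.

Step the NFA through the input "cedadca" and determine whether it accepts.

initial (ε-close {0}): {0,1,2,3,4,5,6,8,9,10,12}
'c' @ 1: {1,2,3,4,5,6,7,8,9,10,12}
'e' @ 2: {1,2,3,4,5,6,8,9,10,11,12,13}  (accept∈set)
'd' @ 3: {13}  (accept∈set)
'a' @ 4: {}  — state set empty
rest 'dca' ignored (set empty)
after full input: {}  (accept=13 not in)

Answer: REJECT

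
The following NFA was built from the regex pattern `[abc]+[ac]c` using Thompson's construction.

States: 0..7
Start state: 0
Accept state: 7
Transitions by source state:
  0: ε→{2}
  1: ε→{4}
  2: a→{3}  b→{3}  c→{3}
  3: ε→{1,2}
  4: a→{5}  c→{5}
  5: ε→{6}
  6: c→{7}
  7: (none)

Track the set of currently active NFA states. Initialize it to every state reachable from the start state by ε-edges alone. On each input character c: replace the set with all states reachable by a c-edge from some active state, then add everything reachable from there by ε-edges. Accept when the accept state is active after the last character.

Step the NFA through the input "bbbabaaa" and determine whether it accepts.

S₀ = ε-closure({0}) = {0,2}
'b' @ 1: {1,2,3,4}
'b' @ 2: {1,2,3,4}
'b' @ 3: {1,2,3,4}
'a' @ 4: {1,2,3,4,5,6}
'b' @ 5: {1,2,3,4}
'a' @ 6: {1,2,3,4,5,6}
'a' @ 7: {1,2,3,4,5,6}
'a' @ 8: {1,2,3,4,5,6}
after full input: {1,2,3,4,5,6}  (accept=7 not in)

Answer: REJECT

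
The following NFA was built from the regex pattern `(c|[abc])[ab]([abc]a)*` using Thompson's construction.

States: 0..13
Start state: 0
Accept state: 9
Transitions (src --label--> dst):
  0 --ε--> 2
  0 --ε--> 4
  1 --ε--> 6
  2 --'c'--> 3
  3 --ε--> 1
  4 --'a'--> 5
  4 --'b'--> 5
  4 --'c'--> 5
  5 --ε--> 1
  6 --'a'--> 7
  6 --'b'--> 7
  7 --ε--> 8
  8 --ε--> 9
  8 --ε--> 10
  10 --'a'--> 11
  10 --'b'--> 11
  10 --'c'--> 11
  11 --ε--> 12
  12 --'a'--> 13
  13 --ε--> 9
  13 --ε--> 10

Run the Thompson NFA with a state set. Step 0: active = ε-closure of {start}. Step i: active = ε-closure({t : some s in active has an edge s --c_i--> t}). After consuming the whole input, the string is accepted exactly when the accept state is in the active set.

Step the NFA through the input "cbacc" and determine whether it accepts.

Answer: REJECT

Derivation:
initial (ε-close {0}): {0,2,4}
'c' @ 1: {1,3,5,6}
'b' @ 2: {7,8,9,10}  ✓accept
'a' @ 3: {11,12}
'c' @ 4: {}  — state set empty
rest 'c' ignored (set empty)
end set {} — state 9 not in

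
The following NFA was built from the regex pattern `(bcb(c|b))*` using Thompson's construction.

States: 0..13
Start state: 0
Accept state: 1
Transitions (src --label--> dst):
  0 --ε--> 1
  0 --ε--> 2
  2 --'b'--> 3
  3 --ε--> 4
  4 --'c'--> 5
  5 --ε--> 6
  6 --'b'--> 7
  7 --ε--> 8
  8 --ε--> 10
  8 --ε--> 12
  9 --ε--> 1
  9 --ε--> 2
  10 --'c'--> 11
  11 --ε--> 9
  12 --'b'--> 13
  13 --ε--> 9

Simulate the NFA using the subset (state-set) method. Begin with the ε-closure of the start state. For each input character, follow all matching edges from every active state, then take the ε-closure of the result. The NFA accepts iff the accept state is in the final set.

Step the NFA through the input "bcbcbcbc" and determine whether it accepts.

S₀ = ε-closure({0}) = {0,1,2}
'b' @ 1: {3,4}
'c' @ 2: {5,6}
'b' @ 3: {7,8,10,12}
'c' @ 4: {1,2,9,11}  [accepting]
'b' @ 5: {3,4}
'c' @ 6: {5,6}
'b' @ 7: {7,8,10,12}
'c' @ 8: {1,2,9,11}  [accepting]
end set {1,2,9,11} — state 1 in

Answer: ACCEPT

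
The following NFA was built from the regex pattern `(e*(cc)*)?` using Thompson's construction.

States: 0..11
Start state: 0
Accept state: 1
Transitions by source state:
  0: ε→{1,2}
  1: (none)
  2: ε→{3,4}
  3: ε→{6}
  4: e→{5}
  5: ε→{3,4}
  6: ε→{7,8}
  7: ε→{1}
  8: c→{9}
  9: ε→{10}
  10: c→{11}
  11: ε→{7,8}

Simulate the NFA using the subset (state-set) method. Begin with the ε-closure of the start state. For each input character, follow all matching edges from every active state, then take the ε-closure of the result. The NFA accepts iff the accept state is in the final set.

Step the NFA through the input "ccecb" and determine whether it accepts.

S₀ = ε-closure({0}) = {0,1,2,3,4,6,7,8}
'c' @ 1: {9,10}
'c' @ 2: {1,7,8,11}  (accept∈set)
'e' @ 3: {}  — state set empty
rest 'cb' ignored (set empty)
after full input: {}  (accept=1 not in)

Answer: REJECT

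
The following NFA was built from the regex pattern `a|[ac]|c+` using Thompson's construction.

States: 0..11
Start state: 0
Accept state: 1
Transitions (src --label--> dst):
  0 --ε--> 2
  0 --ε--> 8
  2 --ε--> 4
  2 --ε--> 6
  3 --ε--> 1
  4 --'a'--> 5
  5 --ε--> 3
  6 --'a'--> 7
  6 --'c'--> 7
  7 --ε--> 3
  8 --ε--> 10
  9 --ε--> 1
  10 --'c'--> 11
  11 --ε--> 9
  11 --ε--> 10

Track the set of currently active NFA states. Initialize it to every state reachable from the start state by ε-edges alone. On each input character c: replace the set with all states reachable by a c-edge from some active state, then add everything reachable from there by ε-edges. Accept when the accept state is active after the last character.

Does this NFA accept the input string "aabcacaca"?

Answer: REJECT

Derivation:
S₀ = ε-closure({0}) = {0,2,4,6,8,10}
'a' @ 1: {1,3,5,7}  [accepting]
'a' @ 2: {}  — state set empty
rest 'bcacaca' ignored (set empty)
end set {} — state 1 not in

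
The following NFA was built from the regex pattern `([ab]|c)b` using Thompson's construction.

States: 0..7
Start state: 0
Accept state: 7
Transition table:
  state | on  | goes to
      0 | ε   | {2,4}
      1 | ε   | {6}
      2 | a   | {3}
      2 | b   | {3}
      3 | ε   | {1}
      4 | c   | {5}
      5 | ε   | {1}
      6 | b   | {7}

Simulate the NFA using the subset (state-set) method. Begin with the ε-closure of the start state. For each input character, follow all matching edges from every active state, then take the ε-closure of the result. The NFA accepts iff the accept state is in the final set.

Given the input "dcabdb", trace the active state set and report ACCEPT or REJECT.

Answer: REJECT

Derivation:
start: ε-closure({0}) = {0,2,4}
'd' @ 1: {}  — no active states
rest 'cabdb' ignored (set empty)
end set {} — state 7 not in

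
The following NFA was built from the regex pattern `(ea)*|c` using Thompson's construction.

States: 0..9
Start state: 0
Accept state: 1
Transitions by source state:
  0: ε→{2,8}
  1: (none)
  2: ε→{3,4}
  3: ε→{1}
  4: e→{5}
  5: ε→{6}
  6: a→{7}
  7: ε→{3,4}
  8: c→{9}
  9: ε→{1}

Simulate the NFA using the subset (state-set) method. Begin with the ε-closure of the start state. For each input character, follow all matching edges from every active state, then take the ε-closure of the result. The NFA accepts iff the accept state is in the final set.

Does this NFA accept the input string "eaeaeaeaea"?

S₀ = ε-closure({0}) = {0,1,2,3,4,8}
'e' @ 1: {5,6}
'a' @ 2: {1,3,4,7}  [accepting]
'e' @ 3: {5,6}
'a' @ 4: {1,3,4,7}  [accepting]
'e' @ 5: {5,6}
'a' @ 6: {1,3,4,7}  [accepting]
'e' @ 7: {5,6}
'a' @ 8: {1,3,4,7}  [accepting]
'e' @ 9: {5,6}
'a' @ 10: {1,3,4,7}  [accepting]
end set {1,3,4,7} — state 1 in

Answer: ACCEPT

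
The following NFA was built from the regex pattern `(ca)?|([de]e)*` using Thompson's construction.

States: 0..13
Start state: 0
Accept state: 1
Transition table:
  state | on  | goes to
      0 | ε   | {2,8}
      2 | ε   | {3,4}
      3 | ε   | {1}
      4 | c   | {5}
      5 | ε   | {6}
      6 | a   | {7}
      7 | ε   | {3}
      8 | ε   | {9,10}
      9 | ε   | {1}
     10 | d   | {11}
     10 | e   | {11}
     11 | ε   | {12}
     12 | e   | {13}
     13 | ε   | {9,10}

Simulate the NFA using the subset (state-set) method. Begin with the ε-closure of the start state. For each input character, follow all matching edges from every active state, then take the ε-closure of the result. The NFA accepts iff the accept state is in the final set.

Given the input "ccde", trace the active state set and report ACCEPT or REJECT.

S₀ = ε-closure({0}) = {0,1,2,3,4,8,9,10}
'c' @ 1: {5,6}
'c' @ 2: {}  — dead — no transitions
rest 'de' ignored (set empty)
final: {}; accept 1 not in set

Answer: REJECT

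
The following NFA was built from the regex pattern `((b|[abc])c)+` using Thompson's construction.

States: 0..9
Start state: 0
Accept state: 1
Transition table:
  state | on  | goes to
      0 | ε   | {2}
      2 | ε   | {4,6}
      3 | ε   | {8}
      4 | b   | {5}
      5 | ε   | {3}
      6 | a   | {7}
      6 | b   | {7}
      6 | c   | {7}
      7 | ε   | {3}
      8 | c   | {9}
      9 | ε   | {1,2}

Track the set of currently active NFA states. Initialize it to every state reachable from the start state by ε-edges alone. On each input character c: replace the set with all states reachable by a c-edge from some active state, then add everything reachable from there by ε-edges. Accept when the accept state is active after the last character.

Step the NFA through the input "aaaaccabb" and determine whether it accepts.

Answer: REJECT

Derivation:
S₀ = ε-closure({0}) = {0,2,4,6}
'a' @ 1: {3,7,8}
'a' @ 2: {}  — dead — no transitions
rest 'aaccabb' ignored (set empty)
end set {} — state 1 not in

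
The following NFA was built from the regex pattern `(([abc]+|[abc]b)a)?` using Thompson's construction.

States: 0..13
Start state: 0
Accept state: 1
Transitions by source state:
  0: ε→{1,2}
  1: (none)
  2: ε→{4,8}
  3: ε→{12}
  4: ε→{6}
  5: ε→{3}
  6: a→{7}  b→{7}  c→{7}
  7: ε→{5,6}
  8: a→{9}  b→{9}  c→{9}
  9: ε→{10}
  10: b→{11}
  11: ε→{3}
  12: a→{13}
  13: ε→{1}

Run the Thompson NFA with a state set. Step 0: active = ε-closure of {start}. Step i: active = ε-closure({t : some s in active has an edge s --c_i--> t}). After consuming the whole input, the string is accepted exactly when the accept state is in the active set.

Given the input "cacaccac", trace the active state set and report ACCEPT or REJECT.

S₀ = ε-closure({0}) = {0,1,2,4,6,8}
'c' @ 1: {3,5,6,7,9,10,12}
'a' @ 2: {1,3,5,6,7,12,13}  [accepting]
'c' @ 3: {3,5,6,7,12}
'a' @ 4: {1,3,5,6,7,12,13}  [accepting]
'c' @ 5: {3,5,6,7,12}
'c' @ 6: {3,5,6,7,12}
'a' @ 7: {1,3,5,6,7,12,13}  [accepting]
'c' @ 8: {3,5,6,7,12}
end set {3,5,6,7,12} — state 1 not in

Answer: REJECT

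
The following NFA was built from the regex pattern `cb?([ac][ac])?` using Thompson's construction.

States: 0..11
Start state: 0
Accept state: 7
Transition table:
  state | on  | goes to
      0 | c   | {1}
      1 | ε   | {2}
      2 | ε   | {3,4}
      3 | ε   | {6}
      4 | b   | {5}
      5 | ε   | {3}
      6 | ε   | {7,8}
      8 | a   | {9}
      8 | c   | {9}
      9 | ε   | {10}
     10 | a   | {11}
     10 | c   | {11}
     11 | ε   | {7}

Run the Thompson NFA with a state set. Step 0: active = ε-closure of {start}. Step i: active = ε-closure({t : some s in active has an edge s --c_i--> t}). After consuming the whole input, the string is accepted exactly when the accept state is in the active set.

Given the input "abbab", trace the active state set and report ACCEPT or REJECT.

Answer: REJECT

Steps:
initial (ε-close {0}): {0}
'a' @ 1: {}  — dead — no transitions
rest 'bbab' ignored (set empty)
final: {}; accept 7 not in set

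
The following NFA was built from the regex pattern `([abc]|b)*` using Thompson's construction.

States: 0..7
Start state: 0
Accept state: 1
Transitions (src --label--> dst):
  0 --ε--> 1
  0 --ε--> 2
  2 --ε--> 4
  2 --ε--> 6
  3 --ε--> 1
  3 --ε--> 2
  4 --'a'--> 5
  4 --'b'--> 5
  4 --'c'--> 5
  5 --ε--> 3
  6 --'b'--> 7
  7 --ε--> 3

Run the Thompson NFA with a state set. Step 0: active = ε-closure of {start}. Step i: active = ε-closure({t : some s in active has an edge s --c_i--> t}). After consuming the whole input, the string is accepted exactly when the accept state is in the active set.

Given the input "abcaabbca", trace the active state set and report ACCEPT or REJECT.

Answer: ACCEPT

Steps:
start: ε-closure({0}) = {0,1,2,4,6}
'a' @ 1: {1,2,3,4,5,6}  (accept∈set)
'b' @ 2: {1,2,3,4,5,6,7}  (accept∈set)
'c' @ 3: {1,2,3,4,5,6}  (accept∈set)
'a' @ 4: {1,2,3,4,5,6}  (accept∈set)
'a' @ 5: {1,2,3,4,5,6}  (accept∈set)
'b' @ 6: {1,2,3,4,5,6,7}  (accept∈set)
'b' @ 7: {1,2,3,4,5,6,7}  (accept∈set)
'c' @ 8: {1,2,3,4,5,6}  (accept∈set)
'a' @ 9: {1,2,3,4,5,6}  (accept∈set)
after full input: {1,2,3,4,5,6}  (accept=1 in)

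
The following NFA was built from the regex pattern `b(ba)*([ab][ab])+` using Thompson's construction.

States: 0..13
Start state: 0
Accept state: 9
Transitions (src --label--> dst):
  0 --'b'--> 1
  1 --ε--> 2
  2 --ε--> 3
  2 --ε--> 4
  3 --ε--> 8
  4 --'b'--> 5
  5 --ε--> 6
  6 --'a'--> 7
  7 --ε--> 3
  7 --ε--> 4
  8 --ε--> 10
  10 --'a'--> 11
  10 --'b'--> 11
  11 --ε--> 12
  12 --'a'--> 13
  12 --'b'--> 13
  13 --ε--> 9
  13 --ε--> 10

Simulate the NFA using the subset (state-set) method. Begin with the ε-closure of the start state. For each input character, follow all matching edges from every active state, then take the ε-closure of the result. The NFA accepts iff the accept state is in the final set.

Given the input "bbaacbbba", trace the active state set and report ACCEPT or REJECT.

Answer: REJECT

Derivation:
S₀ = ε-closure({0}) = {0}
'b' @ 1: {1,2,3,4,8,10}
'b' @ 2: {5,6,11,12}
'a' @ 3: {3,4,7,8,9,10,13}  (accept∈set)
'a' @ 4: {11,12}
'c' @ 5: {}  — dead — no transitions
rest 'bbba' ignored (set empty)
final: {}; accept 9 not in set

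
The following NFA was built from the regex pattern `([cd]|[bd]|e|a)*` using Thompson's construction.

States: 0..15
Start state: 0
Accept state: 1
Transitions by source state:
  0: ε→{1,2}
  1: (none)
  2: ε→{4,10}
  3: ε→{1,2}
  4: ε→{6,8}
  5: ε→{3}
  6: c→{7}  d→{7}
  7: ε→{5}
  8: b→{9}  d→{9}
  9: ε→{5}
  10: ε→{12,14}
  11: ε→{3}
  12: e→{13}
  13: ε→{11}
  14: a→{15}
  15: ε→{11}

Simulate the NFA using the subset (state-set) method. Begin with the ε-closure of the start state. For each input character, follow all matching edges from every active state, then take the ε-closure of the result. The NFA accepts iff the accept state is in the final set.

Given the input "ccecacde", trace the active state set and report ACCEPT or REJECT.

Answer: ACCEPT

Derivation:
initial (ε-close {0}): {0,1,2,4,6,8,10,12,14}
'c' @ 1: {1,2,3,4,5,6,7,8,10,12,14}  ✓accept
'c' @ 2: {1,2,3,4,5,6,7,8,10,12,14}  ✓accept
'e' @ 3: {1,2,3,4,6,8,10,11,12,13,14}  ✓accept
'c' @ 4: {1,2,3,4,5,6,7,8,10,12,14}  ✓accept
'a' @ 5: {1,2,3,4,6,8,10,11,12,14,15}  ✓accept
'c' @ 6: {1,2,3,4,5,6,7,8,10,12,14}  ✓accept
'd' @ 7: {1,2,3,4,5,6,7,8,9,10,12,14}  ✓accept
'e' @ 8: {1,2,3,4,6,8,10,11,12,13,14}  ✓accept
end set {1,2,3,4,6,8,10,11,12,13,14} — state 1 in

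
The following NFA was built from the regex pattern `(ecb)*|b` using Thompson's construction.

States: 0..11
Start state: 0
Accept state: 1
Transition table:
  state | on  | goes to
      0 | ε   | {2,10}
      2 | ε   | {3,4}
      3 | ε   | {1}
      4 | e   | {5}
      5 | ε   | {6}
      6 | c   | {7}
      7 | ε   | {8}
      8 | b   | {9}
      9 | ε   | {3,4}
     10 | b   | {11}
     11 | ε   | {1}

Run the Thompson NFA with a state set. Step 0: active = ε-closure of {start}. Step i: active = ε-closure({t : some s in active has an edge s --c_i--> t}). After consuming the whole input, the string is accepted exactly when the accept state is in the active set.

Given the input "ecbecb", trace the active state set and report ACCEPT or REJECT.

Answer: ACCEPT

Trace:
S₀ = ε-closure({0}) = {0,1,2,3,4,10}
'e' @ 1: {5,6}
'c' @ 2: {7,8}
'b' @ 3: {1,3,4,9}  (accept∈set)
'e' @ 4: {5,6}
'c' @ 5: {7,8}
'b' @ 6: {1,3,4,9}  (accept∈set)
end set {1,3,4,9} — state 1 in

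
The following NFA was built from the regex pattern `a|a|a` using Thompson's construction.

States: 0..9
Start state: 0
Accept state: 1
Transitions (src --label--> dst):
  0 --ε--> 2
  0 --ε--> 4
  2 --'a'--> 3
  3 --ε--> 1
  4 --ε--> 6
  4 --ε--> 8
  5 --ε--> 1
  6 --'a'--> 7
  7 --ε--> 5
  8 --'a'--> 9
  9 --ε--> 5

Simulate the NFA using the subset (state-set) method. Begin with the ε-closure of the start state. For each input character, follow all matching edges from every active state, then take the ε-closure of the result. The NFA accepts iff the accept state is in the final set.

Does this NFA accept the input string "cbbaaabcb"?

start: ε-closure({0}) = {0,2,4,6,8}
'c' @ 1: {}  — dead — no transitions
rest 'bbaaabcb' ignored (set empty)
end set {} — state 1 not in

Answer: REJECT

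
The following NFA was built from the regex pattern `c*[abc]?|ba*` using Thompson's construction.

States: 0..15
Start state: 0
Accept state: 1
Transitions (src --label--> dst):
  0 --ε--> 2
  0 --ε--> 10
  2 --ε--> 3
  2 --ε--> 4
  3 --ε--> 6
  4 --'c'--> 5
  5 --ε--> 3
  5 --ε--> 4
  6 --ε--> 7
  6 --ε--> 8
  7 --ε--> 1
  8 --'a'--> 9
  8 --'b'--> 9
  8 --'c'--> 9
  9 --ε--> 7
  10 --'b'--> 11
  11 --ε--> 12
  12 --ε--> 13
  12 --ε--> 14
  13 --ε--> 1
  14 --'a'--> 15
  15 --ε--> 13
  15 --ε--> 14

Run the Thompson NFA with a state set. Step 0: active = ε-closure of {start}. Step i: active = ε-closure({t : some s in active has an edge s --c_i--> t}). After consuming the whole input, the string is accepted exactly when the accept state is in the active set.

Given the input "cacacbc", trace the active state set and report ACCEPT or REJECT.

S₀ = ε-closure({0}) = {0,1,2,3,4,6,7,8,10}
'c' @ 1: {1,3,4,5,6,7,8,9}  ✓accept
'a' @ 2: {1,7,9}  ✓accept
'c' @ 3: {}  — state set empty
rest 'acbc' ignored (set empty)
final: {}; accept 1 not in set

Answer: REJECT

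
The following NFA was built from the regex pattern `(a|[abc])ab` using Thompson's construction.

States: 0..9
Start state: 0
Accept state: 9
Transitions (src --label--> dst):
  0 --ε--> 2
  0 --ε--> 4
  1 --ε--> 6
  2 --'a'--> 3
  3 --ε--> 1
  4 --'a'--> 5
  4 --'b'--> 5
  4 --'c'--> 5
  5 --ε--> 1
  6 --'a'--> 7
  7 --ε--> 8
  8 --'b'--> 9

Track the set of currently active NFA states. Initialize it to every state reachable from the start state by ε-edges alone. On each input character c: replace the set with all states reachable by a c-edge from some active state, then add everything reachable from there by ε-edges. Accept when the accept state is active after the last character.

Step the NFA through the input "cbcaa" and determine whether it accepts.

Answer: REJECT

Derivation:
initial (ε-close {0}): {0,2,4}
'c' @ 1: {1,5,6}
'b' @ 2: {}  — dead — no transitions
rest 'caa' ignored (set empty)
final: {}; accept 9 not in set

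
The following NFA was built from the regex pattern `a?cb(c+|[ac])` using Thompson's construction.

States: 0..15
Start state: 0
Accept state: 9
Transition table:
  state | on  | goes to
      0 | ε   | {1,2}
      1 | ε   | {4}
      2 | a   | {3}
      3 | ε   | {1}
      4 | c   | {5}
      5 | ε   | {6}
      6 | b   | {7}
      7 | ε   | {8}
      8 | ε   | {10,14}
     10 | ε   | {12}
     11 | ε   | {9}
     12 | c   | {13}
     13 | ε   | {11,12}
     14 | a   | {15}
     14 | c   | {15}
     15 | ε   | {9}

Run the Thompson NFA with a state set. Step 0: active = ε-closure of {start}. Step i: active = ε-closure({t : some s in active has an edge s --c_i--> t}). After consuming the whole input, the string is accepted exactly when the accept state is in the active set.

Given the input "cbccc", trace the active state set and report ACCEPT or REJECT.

Answer: ACCEPT

Steps:
S₀ = ε-closure({0}) = {0,1,2,4}
'c' @ 1: {5,6}
'b' @ 2: {7,8,10,12,14}
'c' @ 3: {9,11,12,13,15}  (accept∈set)
'c' @ 4: {9,11,12,13}  (accept∈set)
'c' @ 5: {9,11,12,13}  (accept∈set)
final: {9,11,12,13}; accept 9 in set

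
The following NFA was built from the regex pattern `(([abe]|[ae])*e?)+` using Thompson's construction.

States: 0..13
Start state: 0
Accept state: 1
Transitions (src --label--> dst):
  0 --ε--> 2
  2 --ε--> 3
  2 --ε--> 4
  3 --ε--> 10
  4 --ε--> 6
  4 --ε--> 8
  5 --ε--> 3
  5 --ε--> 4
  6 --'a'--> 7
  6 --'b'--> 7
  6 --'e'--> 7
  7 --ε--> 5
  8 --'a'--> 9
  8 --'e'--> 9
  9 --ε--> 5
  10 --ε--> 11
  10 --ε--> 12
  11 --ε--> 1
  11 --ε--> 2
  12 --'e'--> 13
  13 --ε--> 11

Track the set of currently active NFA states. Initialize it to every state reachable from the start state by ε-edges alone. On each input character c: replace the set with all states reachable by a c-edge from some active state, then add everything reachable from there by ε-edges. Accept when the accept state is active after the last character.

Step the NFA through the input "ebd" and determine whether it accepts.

Answer: REJECT

Derivation:
start: ε-closure({0}) = {0,1,2,3,4,6,8,10,11,12}
'e' @ 1: {1,2,3,4,5,6,7,8,9,10,11,12,13}  [accepting]
'b' @ 2: {1,2,3,4,5,6,7,8,10,11,12}  [accepting]
'd' @ 3: {}  — no active states
final: {}; accept 1 not in set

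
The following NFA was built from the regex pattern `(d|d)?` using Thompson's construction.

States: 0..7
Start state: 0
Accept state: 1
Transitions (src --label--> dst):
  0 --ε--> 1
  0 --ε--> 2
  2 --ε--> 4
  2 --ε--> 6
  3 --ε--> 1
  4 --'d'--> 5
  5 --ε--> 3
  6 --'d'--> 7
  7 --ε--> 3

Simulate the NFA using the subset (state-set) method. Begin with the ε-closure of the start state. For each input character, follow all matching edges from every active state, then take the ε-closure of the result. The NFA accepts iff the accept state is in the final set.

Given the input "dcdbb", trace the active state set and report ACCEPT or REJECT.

initial (ε-close {0}): {0,1,2,4,6}
'd' @ 1: {1,3,5,7}  ✓accept
'c' @ 2: {}  — no active states
rest 'dbb' ignored (set empty)
final: {}; accept 1 not in set

Answer: REJECT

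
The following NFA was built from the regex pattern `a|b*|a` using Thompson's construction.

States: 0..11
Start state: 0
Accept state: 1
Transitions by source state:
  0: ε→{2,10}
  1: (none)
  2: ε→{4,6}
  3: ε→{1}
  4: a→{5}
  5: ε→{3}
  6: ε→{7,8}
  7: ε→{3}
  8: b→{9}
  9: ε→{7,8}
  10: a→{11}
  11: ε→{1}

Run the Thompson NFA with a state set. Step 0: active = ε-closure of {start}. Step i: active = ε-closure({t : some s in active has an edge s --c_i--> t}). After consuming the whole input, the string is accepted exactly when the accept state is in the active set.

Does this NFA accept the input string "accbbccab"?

Answer: REJECT

Steps:
start: ε-closure({0}) = {0,1,2,3,4,6,7,8,10}
'a' @ 1: {1,3,5,11}  [accepting]
'c' @ 2: {}  — no active states
rest 'cbbccab' ignored (set empty)
after full input: {}  (accept=1 not in)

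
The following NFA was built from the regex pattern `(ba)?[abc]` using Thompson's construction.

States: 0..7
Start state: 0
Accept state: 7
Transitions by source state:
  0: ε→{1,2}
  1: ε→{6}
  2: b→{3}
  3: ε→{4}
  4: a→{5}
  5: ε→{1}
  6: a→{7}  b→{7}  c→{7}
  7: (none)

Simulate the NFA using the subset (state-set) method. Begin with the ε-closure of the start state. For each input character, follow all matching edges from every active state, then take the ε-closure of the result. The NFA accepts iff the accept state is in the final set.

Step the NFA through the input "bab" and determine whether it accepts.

Answer: ACCEPT

Trace:
initial (ε-close {0}): {0,1,2,6}
'b' @ 1: {3,4,7}  [accepting]
'a' @ 2: {1,5,6}
'b' @ 3: {7}  [accepting]
final: {7}; accept 7 in set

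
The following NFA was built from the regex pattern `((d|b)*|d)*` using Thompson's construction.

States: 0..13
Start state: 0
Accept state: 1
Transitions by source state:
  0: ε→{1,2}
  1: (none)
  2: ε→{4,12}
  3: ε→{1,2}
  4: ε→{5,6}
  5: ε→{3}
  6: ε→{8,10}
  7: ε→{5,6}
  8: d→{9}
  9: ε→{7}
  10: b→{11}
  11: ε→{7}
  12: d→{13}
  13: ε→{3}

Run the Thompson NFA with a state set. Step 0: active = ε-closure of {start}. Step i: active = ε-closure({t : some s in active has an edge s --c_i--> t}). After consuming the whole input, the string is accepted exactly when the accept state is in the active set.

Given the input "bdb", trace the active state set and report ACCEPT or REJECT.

initial (ε-close {0}): {0,1,2,3,4,5,6,8,10,12}
'b' @ 1: {1,2,3,4,5,6,7,8,10,11,12}  ✓accept
'd' @ 2: {1,2,3,4,5,6,7,8,9,10,12,13}  ✓accept
'b' @ 3: {1,2,3,4,5,6,7,8,10,11,12}  ✓accept
final: {1,2,3,4,5,6,7,8,10,11,12}; accept 1 in set

Answer: ACCEPT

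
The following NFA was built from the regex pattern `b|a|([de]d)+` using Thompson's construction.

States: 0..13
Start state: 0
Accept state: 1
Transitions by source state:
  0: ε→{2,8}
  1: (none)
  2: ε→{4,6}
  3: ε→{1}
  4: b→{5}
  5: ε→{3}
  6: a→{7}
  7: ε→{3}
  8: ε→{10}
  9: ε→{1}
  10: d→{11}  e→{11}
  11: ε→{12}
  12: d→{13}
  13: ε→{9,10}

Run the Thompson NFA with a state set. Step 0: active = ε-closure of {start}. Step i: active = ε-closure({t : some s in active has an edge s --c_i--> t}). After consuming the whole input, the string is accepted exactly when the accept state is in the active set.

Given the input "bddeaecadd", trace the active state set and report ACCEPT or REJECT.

Answer: REJECT

Trace:
initial (ε-close {0}): {0,2,4,6,8,10}
'b' @ 1: {1,3,5}  [accepting]
'd' @ 2: {}  — dead — no transitions
rest 'deaecadd' ignored (set empty)
end set {} — state 1 not in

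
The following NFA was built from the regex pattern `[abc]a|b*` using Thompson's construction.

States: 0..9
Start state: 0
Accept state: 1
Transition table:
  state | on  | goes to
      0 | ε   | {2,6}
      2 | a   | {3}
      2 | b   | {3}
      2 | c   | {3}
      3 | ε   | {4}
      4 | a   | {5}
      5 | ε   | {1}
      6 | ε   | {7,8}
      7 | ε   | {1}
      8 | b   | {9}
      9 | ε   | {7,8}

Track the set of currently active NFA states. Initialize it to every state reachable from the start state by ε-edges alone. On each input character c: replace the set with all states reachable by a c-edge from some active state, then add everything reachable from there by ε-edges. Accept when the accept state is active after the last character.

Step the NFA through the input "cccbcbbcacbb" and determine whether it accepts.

start: ε-closure({0}) = {0,1,2,6,7,8}
'c' @ 1: {3,4}
'c' @ 2: {}  — state set empty
rest 'cbcbbcacbb' ignored (set empty)
final: {}; accept 1 not in set

Answer: REJECT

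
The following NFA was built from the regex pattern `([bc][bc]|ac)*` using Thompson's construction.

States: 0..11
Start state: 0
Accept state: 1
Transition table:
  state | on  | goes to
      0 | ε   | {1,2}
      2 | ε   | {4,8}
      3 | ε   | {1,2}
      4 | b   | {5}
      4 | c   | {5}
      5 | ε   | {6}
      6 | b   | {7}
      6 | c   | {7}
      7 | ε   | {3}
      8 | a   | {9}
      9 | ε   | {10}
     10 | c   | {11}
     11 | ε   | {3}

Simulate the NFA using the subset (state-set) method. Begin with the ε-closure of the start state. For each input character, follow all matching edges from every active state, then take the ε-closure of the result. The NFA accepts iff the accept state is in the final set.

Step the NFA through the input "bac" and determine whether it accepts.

S₀ = ε-closure({0}) = {0,1,2,4,8}
'b' @ 1: {5,6}
'a' @ 2: {}  — no active states
rest 'c' ignored (set empty)
after full input: {}  (accept=1 not in)

Answer: REJECT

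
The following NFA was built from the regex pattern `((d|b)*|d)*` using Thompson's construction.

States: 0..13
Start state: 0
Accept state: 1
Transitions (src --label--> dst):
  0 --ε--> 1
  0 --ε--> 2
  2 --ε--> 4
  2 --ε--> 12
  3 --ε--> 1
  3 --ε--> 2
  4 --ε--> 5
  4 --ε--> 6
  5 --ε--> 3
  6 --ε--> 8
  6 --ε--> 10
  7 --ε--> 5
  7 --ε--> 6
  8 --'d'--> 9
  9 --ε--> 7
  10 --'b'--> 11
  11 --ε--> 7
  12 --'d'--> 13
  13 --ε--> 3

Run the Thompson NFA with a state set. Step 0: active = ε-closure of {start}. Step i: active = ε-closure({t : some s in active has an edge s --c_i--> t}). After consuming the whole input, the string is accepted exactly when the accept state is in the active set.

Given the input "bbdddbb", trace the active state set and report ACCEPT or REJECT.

initial (ε-close {0}): {0,1,2,3,4,5,6,8,10,12}
'b' @ 1: {1,2,3,4,5,6,7,8,10,11,12}  ✓accept
'b' @ 2: {1,2,3,4,5,6,7,8,10,11,12}  ✓accept
'd' @ 3: {1,2,3,4,5,6,7,8,9,10,12,13}  ✓accept
'd' @ 4: {1,2,3,4,5,6,7,8,9,10,12,13}  ✓accept
'd' @ 5: {1,2,3,4,5,6,7,8,9,10,12,13}  ✓accept
'b' @ 6: {1,2,3,4,5,6,7,8,10,11,12}  ✓accept
'b' @ 7: {1,2,3,4,5,6,7,8,10,11,12}  ✓accept
after full input: {1,2,3,4,5,6,7,8,10,11,12}  (accept=1 in)

Answer: ACCEPT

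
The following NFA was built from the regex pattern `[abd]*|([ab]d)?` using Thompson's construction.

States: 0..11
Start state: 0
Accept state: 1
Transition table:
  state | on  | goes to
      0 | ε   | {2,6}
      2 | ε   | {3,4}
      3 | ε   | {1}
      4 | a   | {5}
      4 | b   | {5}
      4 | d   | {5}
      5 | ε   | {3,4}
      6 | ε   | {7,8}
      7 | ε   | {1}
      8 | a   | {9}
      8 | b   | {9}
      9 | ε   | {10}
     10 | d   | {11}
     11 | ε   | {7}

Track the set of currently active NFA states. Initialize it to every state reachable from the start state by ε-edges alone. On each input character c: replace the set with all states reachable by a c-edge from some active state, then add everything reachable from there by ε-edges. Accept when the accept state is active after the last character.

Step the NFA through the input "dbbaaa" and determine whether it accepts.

Answer: ACCEPT

Steps:
start: ε-closure({0}) = {0,1,2,3,4,6,7,8}
'd' @ 1: {1,3,4,5}  ✓accept
'b' @ 2: {1,3,4,5}  ✓accept
'b' @ 3: {1,3,4,5}  ✓accept
'a' @ 4: {1,3,4,5}  ✓accept
'a' @ 5: {1,3,4,5}  ✓accept
'a' @ 6: {1,3,4,5}  ✓accept
final: {1,3,4,5}; accept 1 in set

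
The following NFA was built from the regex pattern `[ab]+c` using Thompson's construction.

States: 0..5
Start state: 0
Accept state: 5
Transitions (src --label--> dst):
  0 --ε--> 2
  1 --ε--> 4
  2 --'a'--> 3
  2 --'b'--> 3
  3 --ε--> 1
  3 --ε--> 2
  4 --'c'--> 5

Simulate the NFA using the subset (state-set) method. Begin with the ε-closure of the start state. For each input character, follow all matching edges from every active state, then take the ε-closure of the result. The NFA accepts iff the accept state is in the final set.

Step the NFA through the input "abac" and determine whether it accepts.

start: ε-closure({0}) = {0,2}
'a' @ 1: {1,2,3,4}
'b' @ 2: {1,2,3,4}
'a' @ 3: {1,2,3,4}
'c' @ 4: {5}  (accept∈set)
end set {5} — state 5 in

Answer: ACCEPT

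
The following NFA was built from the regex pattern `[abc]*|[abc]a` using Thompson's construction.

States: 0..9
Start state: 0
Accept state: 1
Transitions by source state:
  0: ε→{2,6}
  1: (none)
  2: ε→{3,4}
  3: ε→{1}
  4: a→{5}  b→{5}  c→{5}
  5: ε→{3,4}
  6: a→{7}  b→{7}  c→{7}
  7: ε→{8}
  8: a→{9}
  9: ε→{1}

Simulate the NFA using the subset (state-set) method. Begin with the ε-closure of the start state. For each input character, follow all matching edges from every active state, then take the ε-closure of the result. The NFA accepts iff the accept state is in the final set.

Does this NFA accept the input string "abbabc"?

Answer: ACCEPT

Steps:
S₀ = ε-closure({0}) = {0,1,2,3,4,6}
'a' @ 1: {1,3,4,5,7,8}  [accepting]
'b' @ 2: {1,3,4,5}  [accepting]
'b' @ 3: {1,3,4,5}  [accepting]
'a' @ 4: {1,3,4,5}  [accepting]
'b' @ 5: {1,3,4,5}  [accepting]
'c' @ 6: {1,3,4,5}  [accepting]
end set {1,3,4,5} — state 1 in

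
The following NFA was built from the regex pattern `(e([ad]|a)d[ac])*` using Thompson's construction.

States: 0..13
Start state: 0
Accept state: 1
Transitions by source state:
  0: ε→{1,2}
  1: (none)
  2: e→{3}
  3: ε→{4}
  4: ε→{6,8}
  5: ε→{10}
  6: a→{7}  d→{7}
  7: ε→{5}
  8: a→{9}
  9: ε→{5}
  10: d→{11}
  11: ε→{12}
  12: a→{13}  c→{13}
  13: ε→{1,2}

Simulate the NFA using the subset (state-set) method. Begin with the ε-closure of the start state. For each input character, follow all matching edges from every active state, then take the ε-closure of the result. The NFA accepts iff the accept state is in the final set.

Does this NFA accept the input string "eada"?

S₀ = ε-closure({0}) = {0,1,2}
'e' @ 1: {3,4,6,8}
'a' @ 2: {5,7,9,10}
'd' @ 3: {11,12}
'a' @ 4: {1,2,13}  [accepting]
end set {1,2,13} — state 1 in

Answer: ACCEPT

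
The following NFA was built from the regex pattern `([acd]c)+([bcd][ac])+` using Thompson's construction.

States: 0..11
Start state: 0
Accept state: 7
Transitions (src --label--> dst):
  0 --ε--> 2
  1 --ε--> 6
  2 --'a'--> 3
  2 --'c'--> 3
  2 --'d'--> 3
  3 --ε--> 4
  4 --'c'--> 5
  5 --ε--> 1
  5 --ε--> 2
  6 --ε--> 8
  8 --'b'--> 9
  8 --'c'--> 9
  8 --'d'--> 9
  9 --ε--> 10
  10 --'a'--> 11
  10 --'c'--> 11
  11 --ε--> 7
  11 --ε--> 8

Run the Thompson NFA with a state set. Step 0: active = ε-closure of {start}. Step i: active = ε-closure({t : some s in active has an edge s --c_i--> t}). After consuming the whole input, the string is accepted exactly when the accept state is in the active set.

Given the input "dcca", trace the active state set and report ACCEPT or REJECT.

initial (ε-close {0}): {0,2}
'd' @ 1: {3,4}
'c' @ 2: {1,2,5,6,8}
'c' @ 3: {3,4,9,10}
'a' @ 4: {7,8,11}  [accepting]
end set {7,8,11} — state 7 in

Answer: ACCEPT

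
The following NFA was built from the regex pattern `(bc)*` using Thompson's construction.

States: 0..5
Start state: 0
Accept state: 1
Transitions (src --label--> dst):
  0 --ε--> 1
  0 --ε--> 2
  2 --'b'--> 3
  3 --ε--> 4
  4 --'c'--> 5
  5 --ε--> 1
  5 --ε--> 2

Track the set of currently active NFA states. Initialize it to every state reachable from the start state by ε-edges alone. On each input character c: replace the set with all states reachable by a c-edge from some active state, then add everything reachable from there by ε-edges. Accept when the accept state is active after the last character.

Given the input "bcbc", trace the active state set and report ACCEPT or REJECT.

Answer: ACCEPT

Derivation:
start: ε-closure({0}) = {0,1,2}
'b' @ 1: {3,4}
'c' @ 2: {1,2,5}  ✓accept
'b' @ 3: {3,4}
'c' @ 4: {1,2,5}  ✓accept
final: {1,2,5}; accept 1 in set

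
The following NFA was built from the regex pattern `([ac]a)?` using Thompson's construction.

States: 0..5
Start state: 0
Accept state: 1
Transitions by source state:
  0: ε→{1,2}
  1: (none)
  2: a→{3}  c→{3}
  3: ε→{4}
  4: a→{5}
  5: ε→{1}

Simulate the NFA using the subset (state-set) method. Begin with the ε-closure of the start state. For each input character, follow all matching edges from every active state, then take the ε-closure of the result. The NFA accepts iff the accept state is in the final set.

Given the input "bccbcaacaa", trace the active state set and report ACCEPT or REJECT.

S₀ = ε-closure({0}) = {0,1,2}
'b' @ 1: {}  — dead — no transitions
rest 'ccbcaacaa' ignored (set empty)
end set {} — state 1 not in

Answer: REJECT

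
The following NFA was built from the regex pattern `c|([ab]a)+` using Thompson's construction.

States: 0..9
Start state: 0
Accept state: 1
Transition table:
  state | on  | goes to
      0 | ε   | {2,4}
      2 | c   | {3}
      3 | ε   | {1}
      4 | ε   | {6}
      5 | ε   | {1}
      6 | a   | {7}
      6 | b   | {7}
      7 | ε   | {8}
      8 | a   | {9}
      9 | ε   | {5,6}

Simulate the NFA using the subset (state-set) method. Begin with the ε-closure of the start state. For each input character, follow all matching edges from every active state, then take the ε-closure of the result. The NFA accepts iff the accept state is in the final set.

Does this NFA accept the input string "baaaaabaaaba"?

Answer: ACCEPT

Trace:
S₀ = ε-closure({0}) = {0,2,4,6}
'b' @ 1: {7,8}
'a' @ 2: {1,5,6,9}  ✓accept
'a' @ 3: {7,8}
'a' @ 4: {1,5,6,9}  ✓accept
'a' @ 5: {7,8}
'a' @ 6: {1,5,6,9}  ✓accept
'b' @ 7: {7,8}
'a' @ 8: {1,5,6,9}  ✓accept
'a' @ 9: {7,8}
'a' @ 10: {1,5,6,9}  ✓accept
'b' @ 11: {7,8}
'a' @ 12: {1,5,6,9}  ✓accept
final: {1,5,6,9}; accept 1 in set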